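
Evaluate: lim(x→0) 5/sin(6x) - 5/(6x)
This is an ∞-∞ indeterminate form.

Combine fractions or rationalize to convert ∞-∞ to 0/0 form:
  lim(x→0) 5/sin(6x) - 5/(6x) = 0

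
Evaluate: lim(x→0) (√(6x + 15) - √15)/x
This is a standard limit.

Factor or rationalize the expression:
  lim(x→0) (√(6x + 15) - √15)/x = sqrt(15)/5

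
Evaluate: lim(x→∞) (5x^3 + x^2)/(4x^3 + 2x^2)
This is an ∞/∞ indeterminate form.

Apply L'Hôpital's rule: differentiate numerator and denominator separately.
  f(x) = 5·x^3 + x^2   ⇒   f'(x) = 15·x^2 + 2·x
  g(x) = 4·x^3 + 2·x^2   ⇒   g'(x) = 12·x^2 + 4·x
  lim(x→∞) f'(x)/g'(x) = lim(x→∞) (15·x^2 + 2·x)/(12·x^2 + 4·x)
  = 5/4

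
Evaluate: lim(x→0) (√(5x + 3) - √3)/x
This is a standard limit.

Factor or rationalize the expression:
  lim(x→0) (√(5x + 3) - √3)/x = 5·sqrt(3)/6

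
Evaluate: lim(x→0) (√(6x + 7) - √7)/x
This is a standard limit.

Factor or rationalize the expression:
  lim(x→0) (√(6x + 7) - √7)/x = 3·sqrt(7)/7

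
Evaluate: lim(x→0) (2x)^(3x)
This is an exponential indeterminate form.

For exponential indeterminate forms, take the natural log:
  Let L = lim(x→0) (2x)^(3x)
  Then ln(L) = lim(x→0) [exponent × ln(base)]
  Evaluate using L'Hôpital or standard limits, then exponentiate.
  L = 1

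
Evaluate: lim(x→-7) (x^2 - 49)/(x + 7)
This is a standard limit.

Factor or rationalize the expression:
  lim(x→-7) (x^2 - 49)/(x + 7) = -14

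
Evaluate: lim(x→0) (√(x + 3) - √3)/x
This is a standard limit.

Factor or rationalize the expression:
  lim(x→0) (√(x + 3) - √3)/x = sqrt(3)/6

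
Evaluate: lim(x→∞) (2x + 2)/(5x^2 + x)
This is an ∞/∞ indeterminate form.

Apply L'Hôpital's rule: differentiate numerator and denominator separately.
  f(x) = 2·x + 2   ⇒   f'(x) = 2
  g(x) = 5·x^2 + x   ⇒   g'(x) = 10·x + 1
  lim(x→∞) f'(x)/g'(x) = lim(x→∞) (2)/(10·x + 1)
  = 0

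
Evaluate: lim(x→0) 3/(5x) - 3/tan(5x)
This is an ∞-∞ indeterminate form.

Combine fractions or rationalize to convert ∞-∞ to 0/0 form:
  lim(x→0) 3/(5x) - 3/tan(5x) = 0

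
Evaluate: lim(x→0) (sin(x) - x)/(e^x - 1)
This is a 0/0 indeterminate form.

Apply L'Hôpital's rule: differentiate numerator and denominator separately.
  f(x) = -x + sin(x)   ⇒   f'(x) = cos(x) - 1
  g(x) = e^(x) - 1   ⇒   g'(x) = e^(x)
  lim(x→0) f'(x)/g'(x) = lim(x→0) (cos(x) - 1)/(e^(x))
  = 0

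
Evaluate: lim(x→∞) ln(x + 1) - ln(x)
This is an ∞-∞ indeterminate form.

Combine fractions or rationalize to convert ∞-∞ to 0/0 form:
  lim(x→∞) ln(x + 1) - ln(x) = 0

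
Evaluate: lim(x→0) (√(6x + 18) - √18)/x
This is a standard limit.

Factor or rationalize the expression:
  lim(x→0) (√(6x + 18) - √18)/x = sqrt(2)/2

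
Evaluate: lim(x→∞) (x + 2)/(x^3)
This is an ∞/∞ indeterminate form.

Apply L'Hôpital's rule: differentiate numerator and denominator separately.
  f(x) = x + 2   ⇒   f'(x) = 1
  g(x) = x^3   ⇒   g'(x) = 3·x^2
  lim(x→∞) f'(x)/g'(x) = lim(x→∞) (1)/(3·x^2)
  = 0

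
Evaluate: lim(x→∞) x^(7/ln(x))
This is an exponential indeterminate form.

For exponential indeterminate forms, take the natural log:
  Let L = lim(x→∞) x^(7/ln(x))
  Then ln(L) = lim(x→∞) [exponent × ln(base)]
  Evaluate using L'Hôpital or standard limits, then exponentiate.
  L = e^(7)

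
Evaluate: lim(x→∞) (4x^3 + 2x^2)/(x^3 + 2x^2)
This is an ∞/∞ indeterminate form.

Apply L'Hôpital's rule: differentiate numerator and denominator separately.
  f(x) = 4·x^3 + 2·x^2   ⇒   f'(x) = 12·x^2 + 4·x
  g(x) = x^3 + 2·x^2   ⇒   g'(x) = 3·x^2 + 4·x
  lim(x→∞) f'(x)/g'(x) = lim(x→∞) (12·x^2 + 4·x)/(3·x^2 + 4·x)
  = 4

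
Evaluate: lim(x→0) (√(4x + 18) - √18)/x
This is a standard limit.

Factor or rationalize the expression:
  lim(x→0) (√(4x + 18) - √18)/x = sqrt(2)/3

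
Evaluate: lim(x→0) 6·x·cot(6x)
This is a 0·∞ indeterminate form.

Rewrite 0·∞ as a quotient (0/0 or ∞/∞ form), then apply L'Hôpital's rule:
  lim(x→0) 6·x·cot(6x) = 1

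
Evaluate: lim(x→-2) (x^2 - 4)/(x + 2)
This is a standard limit.

Factor or rationalize the expression:
  lim(x→-2) (x^2 - 4)/(x + 2) = -4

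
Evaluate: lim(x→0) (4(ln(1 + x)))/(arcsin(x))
This is a 0/0 indeterminate form.

Apply L'Hôpital's rule: differentiate numerator and denominator separately.
  f(x) = 4·ln(x + 1)   ⇒   f'(x) = 4/(x + 1)
  g(x) = asin(x)   ⇒   g'(x) = 1/sqrt(1 - x^2)
  lim(x→0) f'(x)/g'(x) = lim(x→0) (4/(x + 1))/(1/sqrt(1 - x^2))
  = 4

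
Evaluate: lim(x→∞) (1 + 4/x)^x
This is an exponential indeterminate form.

For exponential indeterminate forms, take the natural log:
  Let L = lim(x→∞) (1 + 4/x)^x
  Then ln(L) = lim(x→∞) [exponent × ln(base)]
  Evaluate using L'Hôpital or standard limits, then exponentiate.
  L = e^(4)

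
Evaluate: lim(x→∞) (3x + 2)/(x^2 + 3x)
This is an ∞/∞ indeterminate form.

Apply L'Hôpital's rule: differentiate numerator and denominator separately.
  f(x) = 3·x + 2   ⇒   f'(x) = 3
  g(x) = x^2 + 3·x   ⇒   g'(x) = 2·x + 3
  lim(x→∞) f'(x)/g'(x) = lim(x→∞) (3)/(2·x + 3)
  = 0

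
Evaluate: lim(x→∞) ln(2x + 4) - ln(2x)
This is an ∞-∞ indeterminate form.

Combine fractions or rationalize to convert ∞-∞ to 0/0 form:
  lim(x→∞) ln(2x + 4) - ln(2x) = 0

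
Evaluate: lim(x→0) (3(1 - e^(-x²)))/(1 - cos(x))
This is a 0/0 indeterminate form.

Apply L'Hôpital's rule: differentiate numerator and denominator separately.
  f(x) = 3 - 3·e^(-x^2)   ⇒   f'(x) = 6·x·e^(-x^2)
  g(x) = 1 - cos(x)   ⇒   g'(x) = sin(x)
  lim(x→0) f'(x)/g'(x) = lim(x→0) (6·x·e^(-x^2))/(sin(x))
  = 6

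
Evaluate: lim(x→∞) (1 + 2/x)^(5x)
This is an exponential indeterminate form.

For exponential indeterminate forms, take the natural log:
  Let L = lim(x→∞) (1 + 2/x)^(5x)
  Then ln(L) = lim(x→∞) [exponent × ln(base)]
  Evaluate using L'Hôpital or standard limits, then exponentiate.
  L = e^(10)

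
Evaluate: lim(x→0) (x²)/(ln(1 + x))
This is a 0/0 indeterminate form.

Apply L'Hôpital's rule: differentiate numerator and denominator separately.
  f(x) = x^2   ⇒   f'(x) = 2·x
  g(x) = ln(x + 1)   ⇒   g'(x) = 1/(x + 1)
  lim(x→0) f'(x)/g'(x) = lim(x→0) (2·x)/(1/(x + 1))
  = 0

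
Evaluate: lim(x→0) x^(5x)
This is an exponential indeterminate form.

For exponential indeterminate forms, take the natural log:
  Let L = lim(x→0) x^(5x)
  Then ln(L) = lim(x→0) [exponent × ln(base)]
  Evaluate using L'Hôpital or standard limits, then exponentiate.
  L = 1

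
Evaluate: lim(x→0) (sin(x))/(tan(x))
This is a 0/0 indeterminate form.

Apply L'Hôpital's rule: differentiate numerator and denominator separately.
  f(x) = sin(x)   ⇒   f'(x) = cos(x)
  g(x) = tan(x)   ⇒   g'(x) = tan(x)^2 + 1
  lim(x→0) f'(x)/g'(x) = lim(x→0) (cos(x))/(tan(x)^2 + 1)
  = 1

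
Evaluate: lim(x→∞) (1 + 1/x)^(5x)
This is an exponential indeterminate form.

For exponential indeterminate forms, take the natural log:
  Let L = lim(x→∞) (1 + 1/x)^(5x)
  Then ln(L) = lim(x→∞) [exponent × ln(base)]
  Evaluate using L'Hôpital or standard limits, then exponentiate.
  L = e^(5)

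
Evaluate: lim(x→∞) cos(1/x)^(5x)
This is an exponential indeterminate form.

For exponential indeterminate forms, take the natural log:
  Let L = lim(x→∞) cos(1/x)^(5x)
  Then ln(L) = lim(x→∞) [exponent × ln(base)]
  Evaluate using L'Hôpital or standard limits, then exponentiate.
  L = 1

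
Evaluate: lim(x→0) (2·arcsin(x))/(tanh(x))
This is a 0/0 indeterminate form.

Apply L'Hôpital's rule: differentiate numerator and denominator separately.
  f(x) = 2·asin(x)   ⇒   f'(x) = 2/sqrt(1 - x^2)
  g(x) = tanh(x)   ⇒   g'(x) = 1 - tanh(x)^2
  lim(x→0) f'(x)/g'(x) = lim(x→0) (2/sqrt(1 - x^2))/(1 - tanh(x)^2)
  = 2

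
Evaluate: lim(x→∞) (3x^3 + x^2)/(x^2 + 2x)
This is an ∞/∞ indeterminate form.

Apply L'Hôpital's rule: differentiate numerator and denominator separately.
  f(x) = 3·x^3 + x^2   ⇒   f'(x) = 9·x^2 + 2·x
  g(x) = x^2 + 2·x   ⇒   g'(x) = 2·x + 2
  lim(x→∞) f'(x)/g'(x) = lim(x→∞) (9·x^2 + 2·x)/(2·x + 2)
  = ∞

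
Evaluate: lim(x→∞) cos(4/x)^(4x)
This is an exponential indeterminate form.

For exponential indeterminate forms, take the natural log:
  Let L = lim(x→∞) cos(4/x)^(4x)
  Then ln(L) = lim(x→∞) [exponent × ln(base)]
  Evaluate using L'Hôpital or standard limits, then exponentiate.
  L = 1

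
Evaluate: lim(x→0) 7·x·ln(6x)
This is a 0·∞ indeterminate form.

Rewrite 0·∞ as a quotient (0/0 or ∞/∞ form), then apply L'Hôpital's rule:
  lim(x→0) 7·x·ln(6x) = 0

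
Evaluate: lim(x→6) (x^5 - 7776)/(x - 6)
This is a standard limit.

Factor or rationalize the expression:
  lim(x→6) (x^5 - 7776)/(x - 6) = 6480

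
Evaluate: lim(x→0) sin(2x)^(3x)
This is an exponential indeterminate form.

For exponential indeterminate forms, take the natural log:
  Let L = lim(x→0) sin(2x)^(3x)
  Then ln(L) = lim(x→0) [exponent × ln(base)]
  Evaluate using L'Hôpital or standard limits, then exponentiate.
  L = 1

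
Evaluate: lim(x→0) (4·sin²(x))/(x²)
This is a 0/0 indeterminate form.

Apply L'Hôpital's rule: differentiate numerator and denominator separately.
  f(x) = 4·sin(x)^2   ⇒   f'(x) = 8·sin(x)·cos(x)
  g(x) = x^2   ⇒   g'(x) = 2·x
  lim(x→0) f'(x)/g'(x) = lim(x→0) (8·sin(x)·cos(x))/(2·x)
  = 4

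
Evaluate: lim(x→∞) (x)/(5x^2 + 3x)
This is an ∞/∞ indeterminate form.

Apply L'Hôpital's rule: differentiate numerator and denominator separately.
  f(x) = x   ⇒   f'(x) = 1
  g(x) = 5·x^2 + 3·x   ⇒   g'(x) = 10·x + 3
  lim(x→∞) f'(x)/g'(x) = lim(x→∞) (1)/(10·x + 3)
  = 0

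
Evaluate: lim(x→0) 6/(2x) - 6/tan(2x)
This is an ∞-∞ indeterminate form.

Combine fractions or rationalize to convert ∞-∞ to 0/0 form:
  lim(x→0) 6/(2x) - 6/tan(2x) = 0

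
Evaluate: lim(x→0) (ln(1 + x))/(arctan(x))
This is a 0/0 indeterminate form.

Apply L'Hôpital's rule: differentiate numerator and denominator separately.
  f(x) = ln(x + 1)   ⇒   f'(x) = 1/(x + 1)
  g(x) = atan(x)   ⇒   g'(x) = 1/(x^2 + 1)
  lim(x→0) f'(x)/g'(x) = lim(x→0) (1/(x + 1))/(1/(x^2 + 1))
  = 1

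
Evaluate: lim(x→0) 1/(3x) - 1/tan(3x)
This is an ∞-∞ indeterminate form.

Combine fractions or rationalize to convert ∞-∞ to 0/0 form:
  lim(x→0) 1/(3x) - 1/tan(3x) = 0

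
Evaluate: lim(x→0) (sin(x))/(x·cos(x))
This is a 0/0 indeterminate form.

Apply L'Hôpital's rule: differentiate numerator and denominator separately.
  f(x) = sin(x)   ⇒   f'(x) = cos(x)
  g(x) = x·cos(x)   ⇒   g'(x) = -x·sin(x) + cos(x)
  lim(x→0) f'(x)/g'(x) = lim(x→0) (cos(x))/(-x·sin(x) + cos(x))
  = 1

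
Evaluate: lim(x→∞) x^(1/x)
This is an exponential indeterminate form.

For exponential indeterminate forms, take the natural log:
  Let L = lim(x→∞) x^(1/x)
  Then ln(L) = lim(x→∞) [exponent × ln(base)]
  Evaluate using L'Hôpital or standard limits, then exponentiate.
  L = 1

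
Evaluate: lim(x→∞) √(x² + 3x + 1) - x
This is an ∞-∞ indeterminate form.

Combine fractions or rationalize to convert ∞-∞ to 0/0 form:
  lim(x→∞) √(x² + 3x + 1) - x = 3/2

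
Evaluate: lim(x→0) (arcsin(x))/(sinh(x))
This is a 0/0 indeterminate form.

Apply L'Hôpital's rule: differentiate numerator and denominator separately.
  f(x) = asin(x)   ⇒   f'(x) = 1/sqrt(1 - x^2)
  g(x) = sinh(x)   ⇒   g'(x) = cosh(x)
  lim(x→0) f'(x)/g'(x) = lim(x→0) (1/sqrt(1 - x^2))/(cosh(x))
  = 1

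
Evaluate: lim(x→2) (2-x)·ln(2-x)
This is a 0·∞ indeterminate form.

Rewrite 0·∞ as a quotient (0/0 or ∞/∞ form), then apply L'Hôpital's rule:
  lim(x→2) (2-x)·ln(2-x) = 0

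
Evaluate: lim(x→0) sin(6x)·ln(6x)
This is a 0·∞ indeterminate form.

Rewrite 0·∞ as a quotient (0/0 or ∞/∞ form), then apply L'Hôpital's rule:
  lim(x→0) sin(6x)·ln(6x) = 0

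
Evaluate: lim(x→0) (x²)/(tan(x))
This is a 0/0 indeterminate form.

Apply L'Hôpital's rule: differentiate numerator and denominator separately.
  f(x) = x^2   ⇒   f'(x) = 2·x
  g(x) = tan(x)   ⇒   g'(x) = tan(x)^2 + 1
  lim(x→0) f'(x)/g'(x) = lim(x→0) (2·x)/(tan(x)^2 + 1)
  = 0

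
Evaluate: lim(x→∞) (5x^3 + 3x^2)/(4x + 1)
This is an ∞/∞ indeterminate form.

Apply L'Hôpital's rule: differentiate numerator and denominator separately.
  f(x) = 5·x^3 + 3·x^2   ⇒   f'(x) = 15·x^2 + 6·x
  g(x) = 4·x + 1   ⇒   g'(x) = 4
  lim(x→∞) f'(x)/g'(x) = lim(x→∞) (15·x^2 + 6·x)/(4)
  = ∞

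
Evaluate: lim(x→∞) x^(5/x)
This is an exponential indeterminate form.

For exponential indeterminate forms, take the natural log:
  Let L = lim(x→∞) x^(5/x)
  Then ln(L) = lim(x→∞) [exponent × ln(base)]
  Evaluate using L'Hôpital or standard limits, then exponentiate.
  L = 1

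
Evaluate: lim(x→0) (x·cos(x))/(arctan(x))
This is a 0/0 indeterminate form.

Apply L'Hôpital's rule: differentiate numerator and denominator separately.
  f(x) = x·cos(x)   ⇒   f'(x) = -x·sin(x) + cos(x)
  g(x) = atan(x)   ⇒   g'(x) = 1/(x^2 + 1)
  lim(x→0) f'(x)/g'(x) = lim(x→0) (-x·sin(x) + cos(x))/(1/(x^2 + 1))
  = 1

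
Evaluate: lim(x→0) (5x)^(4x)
This is an exponential indeterminate form.

For exponential indeterminate forms, take the natural log:
  Let L = lim(x→0) (5x)^(4x)
  Then ln(L) = lim(x→0) [exponent × ln(base)]
  Evaluate using L'Hôpital or standard limits, then exponentiate.
  L = 1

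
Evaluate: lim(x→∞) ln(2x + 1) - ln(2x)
This is an ∞-∞ indeterminate form.

Combine fractions or rationalize to convert ∞-∞ to 0/0 form:
  lim(x→∞) ln(2x + 1) - ln(2x) = 0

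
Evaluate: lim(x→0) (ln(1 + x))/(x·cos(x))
This is a 0/0 indeterminate form.

Apply L'Hôpital's rule: differentiate numerator and denominator separately.
  f(x) = ln(x + 1)   ⇒   f'(x) = 1/(x + 1)
  g(x) = x·cos(x)   ⇒   g'(x) = -x·sin(x) + cos(x)
  lim(x→0) f'(x)/g'(x) = lim(x→0) (1/(x + 1))/(-x·sin(x) + cos(x))
  = 1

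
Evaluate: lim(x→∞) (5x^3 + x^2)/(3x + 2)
This is an ∞/∞ indeterminate form.

Apply L'Hôpital's rule: differentiate numerator and denominator separately.
  f(x) = 5·x^3 + x^2   ⇒   f'(x) = 15·x^2 + 2·x
  g(x) = 3·x + 2   ⇒   g'(x) = 3
  lim(x→∞) f'(x)/g'(x) = lim(x→∞) (15·x^2 + 2·x)/(3)
  = ∞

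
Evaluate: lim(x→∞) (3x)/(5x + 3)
This is an ∞/∞ indeterminate form.

Apply L'Hôpital's rule: differentiate numerator and denominator separately.
  f(x) = 3·x   ⇒   f'(x) = 3
  g(x) = 5·x + 3   ⇒   g'(x) = 5
  lim(x→∞) f'(x)/g'(x) = lim(x→∞) (3)/(5)
  = 3/5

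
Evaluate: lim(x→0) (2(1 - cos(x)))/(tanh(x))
This is a 0/0 indeterminate form.

Apply L'Hôpital's rule: differentiate numerator and denominator separately.
  f(x) = 2 - 2·cos(x)   ⇒   f'(x) = 2·sin(x)
  g(x) = tanh(x)   ⇒   g'(x) = 1 - tanh(x)^2
  lim(x→0) f'(x)/g'(x) = lim(x→0) (2·sin(x))/(1 - tanh(x)^2)
  = 0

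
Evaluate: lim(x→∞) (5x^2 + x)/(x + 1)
This is an ∞/∞ indeterminate form.

Apply L'Hôpital's rule: differentiate numerator and denominator separately.
  f(x) = 5·x^2 + x   ⇒   f'(x) = 10·x + 1
  g(x) = x + 1   ⇒   g'(x) = 1
  lim(x→∞) f'(x)/g'(x) = lim(x→∞) (10·x + 1)/(1)
  = ∞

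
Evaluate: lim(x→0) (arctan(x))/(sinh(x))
This is a 0/0 indeterminate form.

Apply L'Hôpital's rule: differentiate numerator and denominator separately.
  f(x) = atan(x)   ⇒   f'(x) = 1/(x^2 + 1)
  g(x) = sinh(x)   ⇒   g'(x) = cosh(x)
  lim(x→0) f'(x)/g'(x) = lim(x→0) (1/(x^2 + 1))/(cosh(x))
  = 1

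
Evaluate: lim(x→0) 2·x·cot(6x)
This is a 0·∞ indeterminate form.

Rewrite 0·∞ as a quotient (0/0 or ∞/∞ form), then apply L'Hôpital's rule:
  lim(x→0) 2·x·cot(6x) = 1/3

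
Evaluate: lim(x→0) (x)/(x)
This is a 0/0 indeterminate form.

Apply L'Hôpital's rule: differentiate numerator and denominator separately.
  f(x) = x   ⇒   f'(x) = 1
  g(x) = x   ⇒   g'(x) = 1
  lim(x→0) f'(x)/g'(x) = lim(x→0) (1)/(1)
  = 1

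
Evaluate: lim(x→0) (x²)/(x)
This is a 0/0 indeterminate form.

Apply L'Hôpital's rule: differentiate numerator and denominator separately.
  f(x) = x^2   ⇒   f'(x) = 2·x
  g(x) = x   ⇒   g'(x) = 1
  lim(x→0) f'(x)/g'(x) = lim(x→0) (2·x)/(1)
  = 0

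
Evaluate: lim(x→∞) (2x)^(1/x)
This is an exponential indeterminate form.

For exponential indeterminate forms, take the natural log:
  Let L = lim(x→∞) (2x)^(1/x)
  Then ln(L) = lim(x→∞) [exponent × ln(base)]
  Evaluate using L'Hôpital or standard limits, then exponentiate.
  L = 1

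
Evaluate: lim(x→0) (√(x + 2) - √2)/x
This is a standard limit.

Factor or rationalize the expression:
  lim(x→0) (√(x + 2) - √2)/x = sqrt(2)/4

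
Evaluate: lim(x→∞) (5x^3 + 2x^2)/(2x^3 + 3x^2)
This is an ∞/∞ indeterminate form.

Apply L'Hôpital's rule: differentiate numerator and denominator separately.
  f(x) = 5·x^3 + 2·x^2   ⇒   f'(x) = 15·x^2 + 4·x
  g(x) = 2·x^3 + 3·x^2   ⇒   g'(x) = 6·x^2 + 6·x
  lim(x→∞) f'(x)/g'(x) = lim(x→∞) (15·x^2 + 4·x)/(6·x^2 + 6·x)
  = 5/2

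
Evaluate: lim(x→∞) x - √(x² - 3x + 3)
This is an ∞-∞ indeterminate form.

Combine fractions or rationalize to convert ∞-∞ to 0/0 form:
  lim(x→∞) x - √(x² - 3x + 3) = 3/2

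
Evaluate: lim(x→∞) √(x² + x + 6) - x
This is an ∞-∞ indeterminate form.

Combine fractions or rationalize to convert ∞-∞ to 0/0 form:
  lim(x→∞) √(x² + x + 6) - x = 1/2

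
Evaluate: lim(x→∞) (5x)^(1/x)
This is an exponential indeterminate form.

For exponential indeterminate forms, take the natural log:
  Let L = lim(x→∞) (5x)^(1/x)
  Then ln(L) = lim(x→∞) [exponent × ln(base)]
  Evaluate using L'Hôpital or standard limits, then exponentiate.
  L = 1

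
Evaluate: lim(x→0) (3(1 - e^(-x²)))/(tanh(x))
This is a 0/0 indeterminate form.

Apply L'Hôpital's rule: differentiate numerator and denominator separately.
  f(x) = 3 - 3·e^(-x^2)   ⇒   f'(x) = 6·x·e^(-x^2)
  g(x) = tanh(x)   ⇒   g'(x) = 1 - tanh(x)^2
  lim(x→0) f'(x)/g'(x) = lim(x→0) (6·x·e^(-x^2))/(1 - tanh(x)^2)
  = 0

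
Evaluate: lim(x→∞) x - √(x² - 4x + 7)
This is an ∞-∞ indeterminate form.

Combine fractions or rationalize to convert ∞-∞ to 0/0 form:
  lim(x→∞) x - √(x² - 4x + 7) = 2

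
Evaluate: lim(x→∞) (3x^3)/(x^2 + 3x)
This is an ∞/∞ indeterminate form.

Apply L'Hôpital's rule: differentiate numerator and denominator separately.
  f(x) = 3·x^3   ⇒   f'(x) = 9·x^2
  g(x) = x^2 + 3·x   ⇒   g'(x) = 2·x + 3
  lim(x→∞) f'(x)/g'(x) = lim(x→∞) (9·x^2)/(2·x + 3)
  = ∞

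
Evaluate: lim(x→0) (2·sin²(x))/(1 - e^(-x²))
This is a 0/0 indeterminate form.

Apply L'Hôpital's rule: differentiate numerator and denominator separately.
  f(x) = 2·sin(x)^2   ⇒   f'(x) = 4·sin(x)·cos(x)
  g(x) = 1 - e^(-x^2)   ⇒   g'(x) = 2·x·e^(-x^2)
  lim(x→0) f'(x)/g'(x) = lim(x→0) (4·sin(x)·cos(x))/(2·x·e^(-x^2))
  = 2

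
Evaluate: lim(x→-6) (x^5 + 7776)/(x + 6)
This is a standard limit.

Factor or rationalize the expression:
  lim(x→-6) (x^5 + 7776)/(x + 6) = 6480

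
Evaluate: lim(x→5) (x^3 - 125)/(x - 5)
This is a standard limit.

Factor or rationalize the expression:
  lim(x→5) (x^3 - 125)/(x - 5) = 75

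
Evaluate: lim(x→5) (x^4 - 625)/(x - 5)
This is a standard limit.

Factor or rationalize the expression:
  lim(x→5) (x^4 - 625)/(x - 5) = 500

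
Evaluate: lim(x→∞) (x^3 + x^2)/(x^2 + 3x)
This is an ∞/∞ indeterminate form.

Apply L'Hôpital's rule: differentiate numerator and denominator separately.
  f(x) = x^3 + x^2   ⇒   f'(x) = 3·x^2 + 2·x
  g(x) = x^2 + 3·x   ⇒   g'(x) = 2·x + 3
  lim(x→∞) f'(x)/g'(x) = lim(x→∞) (3·x^2 + 2·x)/(2·x + 3)
  = ∞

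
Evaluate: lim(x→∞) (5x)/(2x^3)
This is an ∞/∞ indeterminate form.

Apply L'Hôpital's rule: differentiate numerator and denominator separately.
  f(x) = 5·x   ⇒   f'(x) = 5
  g(x) = 2·x^3   ⇒   g'(x) = 6·x^2
  lim(x→∞) f'(x)/g'(x) = lim(x→∞) (5)/(6·x^2)
  = 0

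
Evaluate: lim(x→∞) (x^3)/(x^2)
This is an ∞/∞ indeterminate form.

Apply L'Hôpital's rule: differentiate numerator and denominator separately.
  f(x) = x^3   ⇒   f'(x) = 3·x^2
  g(x) = x^2   ⇒   g'(x) = 2·x
  lim(x→∞) f'(x)/g'(x) = lim(x→∞) (3·x^2)/(2·x)
  = ∞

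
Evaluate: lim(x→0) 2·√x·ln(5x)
This is a 0·∞ indeterminate form.

Rewrite 0·∞ as a quotient (0/0 or ∞/∞ form), then apply L'Hôpital's rule:
  lim(x→0) 2·√x·ln(5x) = 0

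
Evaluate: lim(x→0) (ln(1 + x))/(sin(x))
This is a 0/0 indeterminate form.

Apply L'Hôpital's rule: differentiate numerator and denominator separately.
  f(x) = ln(x + 1)   ⇒   f'(x) = 1/(x + 1)
  g(x) = sin(x)   ⇒   g'(x) = cos(x)
  lim(x→0) f'(x)/g'(x) = lim(x→0) (1/(x + 1))/(cos(x))
  = 1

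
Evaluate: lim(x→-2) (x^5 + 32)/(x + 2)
This is a standard limit.

Factor or rationalize the expression:
  lim(x→-2) (x^5 + 32)/(x + 2) = 80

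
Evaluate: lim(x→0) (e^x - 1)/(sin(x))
This is a 0/0 indeterminate form.

Apply L'Hôpital's rule: differentiate numerator and denominator separately.
  f(x) = e^(x) - 1   ⇒   f'(x) = e^(x)
  g(x) = sin(x)   ⇒   g'(x) = cos(x)
  lim(x→0) f'(x)/g'(x) = lim(x→0) (e^(x))/(cos(x))
  = 1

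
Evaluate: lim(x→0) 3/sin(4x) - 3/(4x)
This is an ∞-∞ indeterminate form.

Combine fractions or rationalize to convert ∞-∞ to 0/0 form:
  lim(x→0) 3/sin(4x) - 3/(4x) = 0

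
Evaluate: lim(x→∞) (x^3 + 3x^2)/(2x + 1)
This is an ∞/∞ indeterminate form.

Apply L'Hôpital's rule: differentiate numerator and denominator separately.
  f(x) = x^3 + 3·x^2   ⇒   f'(x) = 3·x^2 + 6·x
  g(x) = 2·x + 1   ⇒   g'(x) = 2
  lim(x→∞) f'(x)/g'(x) = lim(x→∞) (3·x^2 + 6·x)/(2)
  = ∞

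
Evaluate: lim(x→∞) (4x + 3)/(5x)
This is an ∞/∞ indeterminate form.

Apply L'Hôpital's rule: differentiate numerator and denominator separately.
  f(x) = 4·x + 3   ⇒   f'(x) = 4
  g(x) = 5·x   ⇒   g'(x) = 5
  lim(x→∞) f'(x)/g'(x) = lim(x→∞) (4)/(5)
  = 4/5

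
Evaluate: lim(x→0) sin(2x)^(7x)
This is an exponential indeterminate form.

For exponential indeterminate forms, take the natural log:
  Let L = lim(x→0) sin(2x)^(7x)
  Then ln(L) = lim(x→0) [exponent × ln(base)]
  Evaluate using L'Hôpital or standard limits, then exponentiate.
  L = 1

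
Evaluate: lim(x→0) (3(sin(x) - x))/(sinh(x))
This is a 0/0 indeterminate form.

Apply L'Hôpital's rule: differentiate numerator and denominator separately.
  f(x) = -3·x + 3·sin(x)   ⇒   f'(x) = 3·cos(x) - 3
  g(x) = sinh(x)   ⇒   g'(x) = cosh(x)
  lim(x→0) f'(x)/g'(x) = lim(x→0) (3·cos(x) - 3)/(cosh(x))
  = 0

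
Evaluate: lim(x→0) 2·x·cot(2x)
This is a 0·∞ indeterminate form.

Rewrite 0·∞ as a quotient (0/0 or ∞/∞ form), then apply L'Hôpital's rule:
  lim(x→0) 2·x·cot(2x) = 1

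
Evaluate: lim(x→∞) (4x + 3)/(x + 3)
This is an ∞/∞ indeterminate form.

Apply L'Hôpital's rule: differentiate numerator and denominator separately.
  f(x) = 4·x + 3   ⇒   f'(x) = 4
  g(x) = x + 3   ⇒   g'(x) = 1
  lim(x→∞) f'(x)/g'(x) = lim(x→∞) (4)/(1)
  = 4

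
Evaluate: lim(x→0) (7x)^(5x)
This is an exponential indeterminate form.

For exponential indeterminate forms, take the natural log:
  Let L = lim(x→0) (7x)^(5x)
  Then ln(L) = lim(x→0) [exponent × ln(base)]
  Evaluate using L'Hôpital or standard limits, then exponentiate.
  L = 1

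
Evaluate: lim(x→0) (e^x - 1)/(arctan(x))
This is a 0/0 indeterminate form.

Apply L'Hôpital's rule: differentiate numerator and denominator separately.
  f(x) = e^(x) - 1   ⇒   f'(x) = e^(x)
  g(x) = atan(x)   ⇒   g'(x) = 1/(x^2 + 1)
  lim(x→0) f'(x)/g'(x) = lim(x→0) (e^(x))/(1/(x^2 + 1))
  = 1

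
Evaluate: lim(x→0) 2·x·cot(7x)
This is a 0·∞ indeterminate form.

Rewrite 0·∞ as a quotient (0/0 or ∞/∞ form), then apply L'Hôpital's rule:
  lim(x→0) 2·x·cot(7x) = 2/7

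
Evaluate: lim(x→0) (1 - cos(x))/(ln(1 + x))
This is a 0/0 indeterminate form.

Apply L'Hôpital's rule: differentiate numerator and denominator separately.
  f(x) = 1 - cos(x)   ⇒   f'(x) = sin(x)
  g(x) = ln(x + 1)   ⇒   g'(x) = 1/(x + 1)
  lim(x→0) f'(x)/g'(x) = lim(x→0) (sin(x))/(1/(x + 1))
  = 0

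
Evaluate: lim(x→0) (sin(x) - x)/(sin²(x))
This is a 0/0 indeterminate form.

Apply L'Hôpital's rule: differentiate numerator and denominator separately.
  f(x) = -x + sin(x)   ⇒   f'(x) = cos(x) - 1
  g(x) = sin(x)^2   ⇒   g'(x) = 2·sin(x)·cos(x)
  lim(x→0) f'(x)/g'(x) = lim(x→0) (cos(x) - 1)/(2·sin(x)·cos(x))
  = 0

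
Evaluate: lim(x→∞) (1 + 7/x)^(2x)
This is an exponential indeterminate form.

For exponential indeterminate forms, take the natural log:
  Let L = lim(x→∞) (1 + 7/x)^(2x)
  Then ln(L) = lim(x→∞) [exponent × ln(base)]
  Evaluate using L'Hôpital or standard limits, then exponentiate.
  L = e^(14)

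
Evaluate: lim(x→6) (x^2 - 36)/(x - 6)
This is a standard limit.

Factor or rationalize the expression:
  lim(x→6) (x^2 - 36)/(x - 6) = 12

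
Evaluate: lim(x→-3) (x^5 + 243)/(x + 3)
This is a standard limit.

Factor or rationalize the expression:
  lim(x→-3) (x^5 + 243)/(x + 3) = 405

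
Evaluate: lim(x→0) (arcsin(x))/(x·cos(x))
This is a 0/0 indeterminate form.

Apply L'Hôpital's rule: differentiate numerator and denominator separately.
  f(x) = asin(x)   ⇒   f'(x) = 1/sqrt(1 - x^2)
  g(x) = x·cos(x)   ⇒   g'(x) = -x·sin(x) + cos(x)
  lim(x→0) f'(x)/g'(x) = lim(x→0) (1/sqrt(1 - x^2))/(-x·sin(x) + cos(x))
  = 1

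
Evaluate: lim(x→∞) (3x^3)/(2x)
This is an ∞/∞ indeterminate form.

Apply L'Hôpital's rule: differentiate numerator and denominator separately.
  f(x) = 3·x^3   ⇒   f'(x) = 9·x^2
  g(x) = 2·x   ⇒   g'(x) = 2
  lim(x→∞) f'(x)/g'(x) = lim(x→∞) (9·x^2)/(2)
  = ∞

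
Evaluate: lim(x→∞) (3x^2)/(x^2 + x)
This is an ∞/∞ indeterminate form.

Apply L'Hôpital's rule: differentiate numerator and denominator separately.
  f(x) = 3·x^2   ⇒   f'(x) = 6·x
  g(x) = x^2 + x   ⇒   g'(x) = 2·x + 1
  lim(x→∞) f'(x)/g'(x) = lim(x→∞) (6·x)/(2·x + 1)
  = 3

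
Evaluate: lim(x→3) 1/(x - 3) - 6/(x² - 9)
This is an ∞-∞ indeterminate form.

Combine fractions or rationalize to convert ∞-∞ to 0/0 form:
  lim(x→3) 1/(x - 3) - 6/(x² - 9) = 1/6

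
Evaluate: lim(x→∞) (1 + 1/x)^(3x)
This is an exponential indeterminate form.

For exponential indeterminate forms, take the natural log:
  Let L = lim(x→∞) (1 + 1/x)^(3x)
  Then ln(L) = lim(x→∞) [exponent × ln(base)]
  Evaluate using L'Hôpital or standard limits, then exponentiate.
  L = e^(3)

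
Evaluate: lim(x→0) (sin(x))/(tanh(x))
This is a 0/0 indeterminate form.

Apply L'Hôpital's rule: differentiate numerator and denominator separately.
  f(x) = sin(x)   ⇒   f'(x) = cos(x)
  g(x) = tanh(x)   ⇒   g'(x) = 1 - tanh(x)^2
  lim(x→0) f'(x)/g'(x) = lim(x→0) (cos(x))/(1 - tanh(x)^2)
  = 1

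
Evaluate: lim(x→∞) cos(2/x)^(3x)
This is an exponential indeterminate form.

For exponential indeterminate forms, take the natural log:
  Let L = lim(x→∞) cos(2/x)^(3x)
  Then ln(L) = lim(x→∞) [exponent × ln(base)]
  Evaluate using L'Hôpital or standard limits, then exponentiate.
  L = 1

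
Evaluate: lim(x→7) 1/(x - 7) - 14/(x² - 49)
This is an ∞-∞ indeterminate form.

Combine fractions or rationalize to convert ∞-∞ to 0/0 form:
  lim(x→7) 1/(x - 7) - 14/(x² - 49) = 1/14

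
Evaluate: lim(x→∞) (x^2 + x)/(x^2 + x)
This is an ∞/∞ indeterminate form.

Apply L'Hôpital's rule: differentiate numerator and denominator separately.
  f(x) = x^2 + x   ⇒   f'(x) = 2·x + 1
  g(x) = x^2 + x   ⇒   g'(x) = 2·x + 1
  lim(x→∞) f'(x)/g'(x) = lim(x→∞) (2·x + 1)/(2·x + 1)
  = 1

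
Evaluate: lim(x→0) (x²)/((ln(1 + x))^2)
This is a 0/0 indeterminate form.

Apply L'Hôpital's rule: differentiate numerator and denominator separately.
  f(x) = x^2   ⇒   f'(x) = 2·x
  g(x) = ln(x + 1)^2   ⇒   g'(x) = 2·ln(x + 1)/(x + 1)
  lim(x→0) f'(x)/g'(x) = lim(x→0) (2·x)/(2·ln(x + 1)/(x + 1))
  = 1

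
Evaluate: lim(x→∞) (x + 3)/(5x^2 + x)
This is an ∞/∞ indeterminate form.

Apply L'Hôpital's rule: differentiate numerator and denominator separately.
  f(x) = x + 3   ⇒   f'(x) = 1
  g(x) = 5·x^2 + x   ⇒   g'(x) = 10·x + 1
  lim(x→∞) f'(x)/g'(x) = lim(x→∞) (1)/(10·x + 1)
  = 0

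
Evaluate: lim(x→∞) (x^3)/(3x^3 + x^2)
This is an ∞/∞ indeterminate form.

Apply L'Hôpital's rule: differentiate numerator and denominator separately.
  f(x) = x^3   ⇒   f'(x) = 3·x^2
  g(x) = 3·x^3 + x^2   ⇒   g'(x) = 9·x^2 + 2·x
  lim(x→∞) f'(x)/g'(x) = lim(x→∞) (3·x^2)/(9·x^2 + 2·x)
  = 1/3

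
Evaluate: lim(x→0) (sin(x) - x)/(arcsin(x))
This is a 0/0 indeterminate form.

Apply L'Hôpital's rule: differentiate numerator and denominator separately.
  f(x) = -x + sin(x)   ⇒   f'(x) = cos(x) - 1
  g(x) = asin(x)   ⇒   g'(x) = 1/sqrt(1 - x^2)
  lim(x→0) f'(x)/g'(x) = lim(x→0) (cos(x) - 1)/(1/sqrt(1 - x^2))
  = 0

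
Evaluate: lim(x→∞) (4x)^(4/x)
This is an exponential indeterminate form.

For exponential indeterminate forms, take the natural log:
  Let L = lim(x→∞) (4x)^(4/x)
  Then ln(L) = lim(x→∞) [exponent × ln(base)]
  Evaluate using L'Hôpital or standard limits, then exponentiate.
  L = 1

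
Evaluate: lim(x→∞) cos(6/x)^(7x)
This is an exponential indeterminate form.

For exponential indeterminate forms, take the natural log:
  Let L = lim(x→∞) cos(6/x)^(7x)
  Then ln(L) = lim(x→∞) [exponent × ln(base)]
  Evaluate using L'Hôpital or standard limits, then exponentiate.
  L = 1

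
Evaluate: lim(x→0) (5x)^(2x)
This is an exponential indeterminate form.

For exponential indeterminate forms, take the natural log:
  Let L = lim(x→0) (5x)^(2x)
  Then ln(L) = lim(x→0) [exponent × ln(base)]
  Evaluate using L'Hôpital or standard limits, then exponentiate.
  L = 1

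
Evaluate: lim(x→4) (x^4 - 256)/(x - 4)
This is a standard limit.

Factor or rationalize the expression:
  lim(x→4) (x^4 - 256)/(x - 4) = 256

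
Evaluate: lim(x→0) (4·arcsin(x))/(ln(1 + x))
This is a 0/0 indeterminate form.

Apply L'Hôpital's rule: differentiate numerator and denominator separately.
  f(x) = 4·asin(x)   ⇒   f'(x) = 4/sqrt(1 - x^2)
  g(x) = ln(x + 1)   ⇒   g'(x) = 1/(x + 1)
  lim(x→0) f'(x)/g'(x) = lim(x→0) (4/sqrt(1 - x^2))/(1/(x + 1))
  = 4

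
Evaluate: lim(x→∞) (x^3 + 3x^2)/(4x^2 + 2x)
This is an ∞/∞ indeterminate form.

Apply L'Hôpital's rule: differentiate numerator and denominator separately.
  f(x) = x^3 + 3·x^2   ⇒   f'(x) = 3·x^2 + 6·x
  g(x) = 4·x^2 + 2·x   ⇒   g'(x) = 8·x + 2
  lim(x→∞) f'(x)/g'(x) = lim(x→∞) (3·x^2 + 6·x)/(8·x + 2)
  = ∞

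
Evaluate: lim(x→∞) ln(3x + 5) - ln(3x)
This is an ∞-∞ indeterminate form.

Combine fractions or rationalize to convert ∞-∞ to 0/0 form:
  lim(x→∞) ln(3x + 5) - ln(3x) = 0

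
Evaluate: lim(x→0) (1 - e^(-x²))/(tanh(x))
This is a 0/0 indeterminate form.

Apply L'Hôpital's rule: differentiate numerator and denominator separately.
  f(x) = 1 - e^(-x^2)   ⇒   f'(x) = 2·x·e^(-x^2)
  g(x) = tanh(x)   ⇒   g'(x) = 1 - tanh(x)^2
  lim(x→0) f'(x)/g'(x) = lim(x→0) (2·x·e^(-x^2))/(1 - tanh(x)^2)
  = 0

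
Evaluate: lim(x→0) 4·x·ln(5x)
This is a 0·∞ indeterminate form.

Rewrite 0·∞ as a quotient (0/0 or ∞/∞ form), then apply L'Hôpital's rule:
  lim(x→0) 4·x·ln(5x) = 0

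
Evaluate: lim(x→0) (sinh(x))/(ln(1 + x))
This is a 0/0 indeterminate form.

Apply L'Hôpital's rule: differentiate numerator and denominator separately.
  f(x) = sinh(x)   ⇒   f'(x) = cosh(x)
  g(x) = ln(x + 1)   ⇒   g'(x) = 1/(x + 1)
  lim(x→0) f'(x)/g'(x) = lim(x→0) (cosh(x))/(1/(x + 1))
  = 1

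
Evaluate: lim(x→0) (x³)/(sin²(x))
This is a 0/0 indeterminate form.

Apply L'Hôpital's rule: differentiate numerator and denominator separately.
  f(x) = x^3   ⇒   f'(x) = 3·x^2
  g(x) = sin(x)^2   ⇒   g'(x) = 2·sin(x)·cos(x)
  lim(x→0) f'(x)/g'(x) = lim(x→0) (3·x^2)/(2·sin(x)·cos(x))
  = 0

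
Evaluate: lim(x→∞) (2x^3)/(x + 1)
This is an ∞/∞ indeterminate form.

Apply L'Hôpital's rule: differentiate numerator and denominator separately.
  f(x) = 2·x^3   ⇒   f'(x) = 6·x^2
  g(x) = x + 1   ⇒   g'(x) = 1
  lim(x→∞) f'(x)/g'(x) = lim(x→∞) (6·x^2)/(1)
  = ∞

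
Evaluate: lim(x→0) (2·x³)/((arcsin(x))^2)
This is a 0/0 indeterminate form.

Apply L'Hôpital's rule: differentiate numerator and denominator separately.
  f(x) = 2·x^3   ⇒   f'(x) = 6·x^2
  g(x) = asin(x)^2   ⇒   g'(x) = 2·asin(x)/sqrt(1 - x^2)
  lim(x→0) f'(x)/g'(x) = lim(x→0) (6·x^2)/(2·asin(x)/sqrt(1 - x^2))
  = 0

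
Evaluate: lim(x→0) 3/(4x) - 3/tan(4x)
This is an ∞-∞ indeterminate form.

Combine fractions or rationalize to convert ∞-∞ to 0/0 form:
  lim(x→0) 3/(4x) - 3/tan(4x) = 0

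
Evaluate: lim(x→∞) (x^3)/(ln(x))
This is an ∞/∞ indeterminate form.

Apply L'Hôpital's rule: differentiate numerator and denominator separately.
  f(x) = x^3   ⇒   f'(x) = 3·x^2
  g(x) = ln(x)   ⇒   g'(x) = 1/x
  lim(x→∞) f'(x)/g'(x) = lim(x→∞) (3·x^2)/(1/x)
  = ∞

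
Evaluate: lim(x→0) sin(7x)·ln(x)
This is a 0·∞ indeterminate form.

Rewrite 0·∞ as a quotient (0/0 or ∞/∞ form), then apply L'Hôpital's rule:
  lim(x→0) sin(7x)·ln(x) = 0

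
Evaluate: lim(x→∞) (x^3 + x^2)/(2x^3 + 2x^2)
This is an ∞/∞ indeterminate form.

Apply L'Hôpital's rule: differentiate numerator and denominator separately.
  f(x) = x^3 + x^2   ⇒   f'(x) = 3·x^2 + 2·x
  g(x) = 2·x^3 + 2·x^2   ⇒   g'(x) = 6·x^2 + 4·x
  lim(x→∞) f'(x)/g'(x) = lim(x→∞) (3·x^2 + 2·x)/(6·x^2 + 4·x)
  = 1/2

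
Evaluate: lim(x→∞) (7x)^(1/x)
This is an exponential indeterminate form.

For exponential indeterminate forms, take the natural log:
  Let L = lim(x→∞) (7x)^(1/x)
  Then ln(L) = lim(x→∞) [exponent × ln(base)]
  Evaluate using L'Hôpital or standard limits, then exponentiate.
  L = 1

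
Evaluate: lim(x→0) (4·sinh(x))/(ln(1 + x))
This is a 0/0 indeterminate form.

Apply L'Hôpital's rule: differentiate numerator and denominator separately.
  f(x) = 4·sinh(x)   ⇒   f'(x) = 4·cosh(x)
  g(x) = ln(x + 1)   ⇒   g'(x) = 1/(x + 1)
  lim(x→0) f'(x)/g'(x) = lim(x→0) (4·cosh(x))/(1/(x + 1))
  = 4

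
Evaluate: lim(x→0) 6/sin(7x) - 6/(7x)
This is an ∞-∞ indeterminate form.

Combine fractions or rationalize to convert ∞-∞ to 0/0 form:
  lim(x→0) 6/sin(7x) - 6/(7x) = 0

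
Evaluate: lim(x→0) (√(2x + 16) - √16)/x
This is a standard limit.

Factor or rationalize the expression:
  lim(x→0) (√(2x + 16) - √16)/x = 1/4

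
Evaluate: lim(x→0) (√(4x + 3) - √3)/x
This is a standard limit.

Factor or rationalize the expression:
  lim(x→0) (√(4x + 3) - √3)/x = 2·sqrt(3)/3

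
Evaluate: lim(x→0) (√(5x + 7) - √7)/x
This is a standard limit.

Factor or rationalize the expression:
  lim(x→0) (√(5x + 7) - √7)/x = 5·sqrt(7)/14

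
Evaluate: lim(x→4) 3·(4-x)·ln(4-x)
This is a 0·∞ indeterminate form.

Rewrite 0·∞ as a quotient (0/0 or ∞/∞ form), then apply L'Hôpital's rule:
  lim(x→4) 3·(4-x)·ln(4-x) = 0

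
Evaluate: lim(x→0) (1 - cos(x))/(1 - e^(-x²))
This is a 0/0 indeterminate form.

Apply L'Hôpital's rule: differentiate numerator and denominator separately.
  f(x) = 1 - cos(x)   ⇒   f'(x) = sin(x)
  g(x) = 1 - e^(-x^2)   ⇒   g'(x) = 2·x·e^(-x^2)
  lim(x→0) f'(x)/g'(x) = lim(x→0) (sin(x))/(2·x·e^(-x^2))
  = 1/2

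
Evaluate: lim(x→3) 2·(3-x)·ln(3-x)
This is a 0·∞ indeterminate form.

Rewrite 0·∞ as a quotient (0/0 or ∞/∞ form), then apply L'Hôpital's rule:
  lim(x→3) 2·(3-x)·ln(3-x) = 0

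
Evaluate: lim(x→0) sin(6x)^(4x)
This is an exponential indeterminate form.

For exponential indeterminate forms, take the natural log:
  Let L = lim(x→0) sin(6x)^(4x)
  Then ln(L) = lim(x→0) [exponent × ln(base)]
  Evaluate using L'Hôpital or standard limits, then exponentiate.
  L = 1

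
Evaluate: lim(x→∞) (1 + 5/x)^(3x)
This is an exponential indeterminate form.

For exponential indeterminate forms, take the natural log:
  Let L = lim(x→∞) (1 + 5/x)^(3x)
  Then ln(L) = lim(x→∞) [exponent × ln(base)]
  Evaluate using L'Hôpital or standard limits, then exponentiate.
  L = e^(15)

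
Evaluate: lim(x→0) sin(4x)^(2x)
This is an exponential indeterminate form.

For exponential indeterminate forms, take the natural log:
  Let L = lim(x→0) sin(4x)^(2x)
  Then ln(L) = lim(x→0) [exponent × ln(base)]
  Evaluate using L'Hôpital or standard limits, then exponentiate.
  L = 1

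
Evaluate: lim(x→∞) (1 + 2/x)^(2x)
This is an exponential indeterminate form.

For exponential indeterminate forms, take the natural log:
  Let L = lim(x→∞) (1 + 2/x)^(2x)
  Then ln(L) = lim(x→∞) [exponent × ln(base)]
  Evaluate using L'Hôpital or standard limits, then exponentiate.
  L = e^(4)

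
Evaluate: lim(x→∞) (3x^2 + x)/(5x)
This is an ∞/∞ indeterminate form.

Apply L'Hôpital's rule: differentiate numerator and denominator separately.
  f(x) = 3·x^2 + x   ⇒   f'(x) = 6·x + 1
  g(x) = 5·x   ⇒   g'(x) = 5
  lim(x→∞) f'(x)/g'(x) = lim(x→∞) (6·x + 1)/(5)
  = ∞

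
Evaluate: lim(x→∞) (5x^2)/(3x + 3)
This is an ∞/∞ indeterminate form.

Apply L'Hôpital's rule: differentiate numerator and denominator separately.
  f(x) = 5·x^2   ⇒   f'(x) = 10·x
  g(x) = 3·x + 3   ⇒   g'(x) = 3
  lim(x→∞) f'(x)/g'(x) = lim(x→∞) (10·x)/(3)
  = ∞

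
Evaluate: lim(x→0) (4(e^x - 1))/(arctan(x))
This is a 0/0 indeterminate form.

Apply L'Hôpital's rule: differentiate numerator and denominator separately.
  f(x) = 4·e^(x) - 4   ⇒   f'(x) = 4·e^(x)
  g(x) = atan(x)   ⇒   g'(x) = 1/(x^2 + 1)
  lim(x→0) f'(x)/g'(x) = lim(x→0) (4·e^(x))/(1/(x^2 + 1))
  = 4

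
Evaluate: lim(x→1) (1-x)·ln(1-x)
This is a 0·∞ indeterminate form.

Rewrite 0·∞ as a quotient (0/0 or ∞/∞ form), then apply L'Hôpital's rule:
  lim(x→1) (1-x)·ln(1-x) = 0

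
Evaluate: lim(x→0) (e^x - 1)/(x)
This is a 0/0 indeterminate form.

Apply L'Hôpital's rule: differentiate numerator and denominator separately.
  f(x) = e^(x) - 1   ⇒   f'(x) = e^(x)
  g(x) = x   ⇒   g'(x) = 1
  lim(x→0) f'(x)/g'(x) = lim(x→0) (e^(x))/(1)
  = 1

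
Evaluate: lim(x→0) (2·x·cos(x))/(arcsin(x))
This is a 0/0 indeterminate form.

Apply L'Hôpital's rule: differentiate numerator and denominator separately.
  f(x) = 2·x·cos(x)   ⇒   f'(x) = -2·x·sin(x) + 2·cos(x)
  g(x) = asin(x)   ⇒   g'(x) = 1/sqrt(1 - x^2)
  lim(x→0) f'(x)/g'(x) = lim(x→0) (-2·x·sin(x) + 2·cos(x))/(1/sqrt(1 - x^2))
  = 2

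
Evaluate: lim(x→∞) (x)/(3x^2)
This is an ∞/∞ indeterminate form.

Apply L'Hôpital's rule: differentiate numerator and denominator separately.
  f(x) = x   ⇒   f'(x) = 1
  g(x) = 3·x^2   ⇒   g'(x) = 6·x
  lim(x→∞) f'(x)/g'(x) = lim(x→∞) (1)/(6·x)
  = 0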